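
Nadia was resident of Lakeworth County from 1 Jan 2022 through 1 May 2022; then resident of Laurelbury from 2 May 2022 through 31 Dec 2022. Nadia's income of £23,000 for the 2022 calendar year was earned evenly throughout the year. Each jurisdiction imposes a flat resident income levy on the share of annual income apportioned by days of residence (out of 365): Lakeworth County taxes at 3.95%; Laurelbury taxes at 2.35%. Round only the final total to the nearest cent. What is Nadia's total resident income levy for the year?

£662.49

Lakeworth County, 1 Jan – 1 May 2022: 121 days → £23,000 × 3.95% × 121/365 = £301.1740
Laurelbury, 2 May – 31 Dec 2022: 244 days → £23,000 × 2.35% × 244/365 = £361.3205
Total = £662.4945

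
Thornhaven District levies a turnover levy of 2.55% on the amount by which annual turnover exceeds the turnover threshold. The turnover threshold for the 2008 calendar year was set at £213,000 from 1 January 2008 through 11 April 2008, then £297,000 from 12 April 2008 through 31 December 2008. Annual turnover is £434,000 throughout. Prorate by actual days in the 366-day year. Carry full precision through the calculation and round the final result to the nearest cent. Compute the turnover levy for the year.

1 January – 11 April 2008: 102 days, exemption £213,000 → (£434,000 − £213,000) × 2.55% × 102/366 = £1,570.5492
12 April – 31 December 2008: 264 days, exemption £297,000 → (£434,000 − £297,000) × 2.55% × 264/366 = £2,519.9016
Total = £4,090.4508

£4,090.45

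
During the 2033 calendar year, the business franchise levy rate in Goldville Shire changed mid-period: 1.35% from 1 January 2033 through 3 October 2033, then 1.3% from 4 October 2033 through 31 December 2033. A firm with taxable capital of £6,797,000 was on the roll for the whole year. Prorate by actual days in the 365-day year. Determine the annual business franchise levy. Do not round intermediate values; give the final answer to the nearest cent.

£90,930.82

1 January – 3 October 2033: 276 days at 1.35% → £6,797,000 × 1.35% × 276/365 = £69,385.2658
4 October – 31 December 2033: 89 days at 1.3% → £6,797,000 × 1.3% × 89/365 = £21,545.5589
Total = £90,930.8247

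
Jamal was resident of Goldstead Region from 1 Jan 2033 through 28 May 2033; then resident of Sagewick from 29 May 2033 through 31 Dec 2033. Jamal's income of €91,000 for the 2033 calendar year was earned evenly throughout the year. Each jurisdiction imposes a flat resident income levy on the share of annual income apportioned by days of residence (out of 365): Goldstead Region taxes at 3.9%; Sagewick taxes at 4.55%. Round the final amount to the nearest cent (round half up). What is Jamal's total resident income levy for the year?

€3,900.66

Goldstead Region, 1 Jan – 28 May 2033: 148 days → €91,000 × 3.9% × 148/365 = €1,439.0466
Sagewick, 29 May – 31 Dec 2033: 217 days → €91,000 × 4.55% × 217/365 = €2,461.6123
Total = €3,900.6589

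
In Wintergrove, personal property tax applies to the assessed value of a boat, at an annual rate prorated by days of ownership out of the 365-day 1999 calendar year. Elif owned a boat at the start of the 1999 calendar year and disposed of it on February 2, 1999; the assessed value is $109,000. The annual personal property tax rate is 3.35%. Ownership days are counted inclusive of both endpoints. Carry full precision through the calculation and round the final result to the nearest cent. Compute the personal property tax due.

$330.14

Days held (January 1 – February 2, 1999): 33 out of 365
Tax = $109,000 × 3.35% × 33/365 = $330.1356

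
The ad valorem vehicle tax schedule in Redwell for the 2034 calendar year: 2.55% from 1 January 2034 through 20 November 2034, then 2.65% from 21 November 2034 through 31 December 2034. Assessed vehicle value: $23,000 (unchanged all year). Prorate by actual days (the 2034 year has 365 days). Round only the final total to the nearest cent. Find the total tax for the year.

$589.08

1 January – 20 November 2034: 324 days at 2.55% → $23,000 × 2.55% × 324/365 = $520.6192
21 November – 31 December 2034: 41 days at 2.65% → $23,000 × 2.65% × 41/365 = $68.4644
Total = $589.0836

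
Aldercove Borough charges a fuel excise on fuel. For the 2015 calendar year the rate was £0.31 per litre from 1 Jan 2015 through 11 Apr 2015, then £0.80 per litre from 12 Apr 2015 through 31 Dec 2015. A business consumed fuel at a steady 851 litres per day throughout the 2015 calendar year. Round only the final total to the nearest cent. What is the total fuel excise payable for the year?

1 Jan – 11 Apr 2015: 101 days × 851 litres/day = 85,951 litres at £0.31/litre → £26644.81
12 Apr – 31 Dec 2015: 264 days × 851 litres/day = 224,664 litres at £0.80/litre → £179731.20

£206376.01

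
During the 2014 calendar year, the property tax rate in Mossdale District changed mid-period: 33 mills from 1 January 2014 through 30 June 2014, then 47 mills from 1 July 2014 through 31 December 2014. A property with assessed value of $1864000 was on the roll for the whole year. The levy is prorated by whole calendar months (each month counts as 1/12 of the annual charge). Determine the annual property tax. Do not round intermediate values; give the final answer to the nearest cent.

$74560.00

1 January – 30 June 2014: 6 months at 33 mills → $1864000 × 3.3% × 6/12 = $30756.0000
1 July – 31 December 2014: 6 months at 47 mills → $1864000 × 4.7% × 6/12 = $43804.0000
Total = $74560.0000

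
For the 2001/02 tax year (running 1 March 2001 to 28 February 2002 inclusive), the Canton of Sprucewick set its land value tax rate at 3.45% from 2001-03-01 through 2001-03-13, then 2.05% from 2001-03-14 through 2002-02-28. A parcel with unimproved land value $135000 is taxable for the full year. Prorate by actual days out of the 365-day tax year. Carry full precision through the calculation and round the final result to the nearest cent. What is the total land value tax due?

2001-03-01 to 2001-03-13: 13 days at 3.45% → $135000 × 3.45% × 13/365 = $165.8836
2001-03-14 to 2002-02-28: 352 days at 2.05% → $135000 × 2.05% × 352/365 = $2668.9315
Total = $2834.8151

$2834.82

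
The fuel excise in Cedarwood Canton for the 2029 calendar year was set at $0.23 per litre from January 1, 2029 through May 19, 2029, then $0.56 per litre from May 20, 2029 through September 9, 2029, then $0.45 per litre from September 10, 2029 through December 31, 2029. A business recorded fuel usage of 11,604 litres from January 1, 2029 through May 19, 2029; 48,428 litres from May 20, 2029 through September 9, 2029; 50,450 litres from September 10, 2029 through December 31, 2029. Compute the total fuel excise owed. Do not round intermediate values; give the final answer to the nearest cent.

$52,491.10

January 1 – May 19, 2029: 11,604 litres at $0.23/litre → $2,668.92
May 20 – September 9, 2029: 48,428 litres at $0.56/litre → $27,119.68
September 10 – December 31, 2029: 50,450 litres at $0.45/litre → $22,702.50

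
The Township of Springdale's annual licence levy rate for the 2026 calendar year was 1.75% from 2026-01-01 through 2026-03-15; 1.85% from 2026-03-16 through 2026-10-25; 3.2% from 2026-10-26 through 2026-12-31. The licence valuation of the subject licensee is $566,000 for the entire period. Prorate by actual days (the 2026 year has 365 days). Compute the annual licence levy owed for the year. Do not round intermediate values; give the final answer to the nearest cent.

2026-01-01 to 2026-03-15: 74 days at 1.75% → $566,000 × 1.75% × 74/365 = $2,008.1370
2026-03-16 to 2026-10-25: 224 days at 1.85% → $566,000 × 1.85% × 224/365 = $6,426.0384
2026-10-26 to 2026-12-31: 67 days at 3.2% → $566,000 × 3.2% × 67/365 = $3,324.6685
Total = $11,758.8438

$11,758.84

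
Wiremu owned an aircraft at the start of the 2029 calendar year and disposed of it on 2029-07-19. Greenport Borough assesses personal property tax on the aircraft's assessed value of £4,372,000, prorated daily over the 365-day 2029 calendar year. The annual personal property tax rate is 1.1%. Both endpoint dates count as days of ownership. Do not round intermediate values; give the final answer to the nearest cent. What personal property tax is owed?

£26,351.78

Days held (2029-01-01 to 2029-07-19): 200 out of 365
Tax = £4,372,000 × 1.1% × 200/365 = £26,351.7808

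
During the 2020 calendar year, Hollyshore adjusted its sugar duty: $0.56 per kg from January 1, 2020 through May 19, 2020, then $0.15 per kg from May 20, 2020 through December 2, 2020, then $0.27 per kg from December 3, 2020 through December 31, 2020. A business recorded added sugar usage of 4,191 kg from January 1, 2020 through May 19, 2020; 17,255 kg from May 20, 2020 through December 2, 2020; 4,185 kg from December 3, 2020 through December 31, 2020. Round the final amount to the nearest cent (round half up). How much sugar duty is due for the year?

$6065.16

January 1 – May 19, 2020: 4,191 kg at $0.56/kg → $2346.96
May 20 – December 2, 2020: 17,255 kg at $0.15/kg → $2588.25
December 3 – December 31, 2020: 4,185 kg at $0.27/kg → $1129.95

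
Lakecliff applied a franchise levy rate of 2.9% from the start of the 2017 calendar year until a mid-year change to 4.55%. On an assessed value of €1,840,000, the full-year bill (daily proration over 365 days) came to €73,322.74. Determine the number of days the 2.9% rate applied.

125 days

Let d = days at the first rate; then 365 − d days at the second rate.
€1,840,000 × [2.9%·d + 4.55%·(365−d)] / 365 = €73,322.74
Solving gives d = 125, so the new rate took effect on 6 May 2017.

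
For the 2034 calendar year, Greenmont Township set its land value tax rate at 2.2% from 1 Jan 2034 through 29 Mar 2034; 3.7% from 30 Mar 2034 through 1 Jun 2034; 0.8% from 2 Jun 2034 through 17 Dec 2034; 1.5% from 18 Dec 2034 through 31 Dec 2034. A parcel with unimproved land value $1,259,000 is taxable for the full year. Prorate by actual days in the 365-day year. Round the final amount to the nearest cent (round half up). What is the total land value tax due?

1 Jan – 29 Mar 2034: 88 days at 2.2% → $1,259,000 × 2.2% × 88/365 = $6,677.8740
30 Mar – 1 Jun 2034: 64 days at 3.7% → $1,259,000 × 3.7% × 64/365 = $8,167.9781
2 Jun – 17 Dec 2034: 199 days at 0.8% → $1,259,000 × 0.8% × 199/365 = $5,491.3096
18 Dec – 31 Dec 2034: 14 days at 1.5% → $1,259,000 × 1.5% × 14/365 = $724.3562
Total = $21,061.5178

$21,061.52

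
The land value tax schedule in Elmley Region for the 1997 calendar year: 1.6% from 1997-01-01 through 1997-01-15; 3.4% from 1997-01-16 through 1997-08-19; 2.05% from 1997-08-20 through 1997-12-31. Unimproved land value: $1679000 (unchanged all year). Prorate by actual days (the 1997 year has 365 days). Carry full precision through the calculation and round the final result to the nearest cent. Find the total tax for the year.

1997-01-01 to 1997-01-15: 15 days at 1.6% → $1679000 × 1.6% × 15/365 = $1104.0000
1997-01-16 to 1997-08-19: 216 days at 3.4% → $1679000 × 3.4% × 216/365 = $33782.4000
1997-08-20 to 1997-12-31: 134 days at 2.05% → $1679000 × 2.05% × 134/365 = $12636.2000
Total = $47522.6000

$47522.60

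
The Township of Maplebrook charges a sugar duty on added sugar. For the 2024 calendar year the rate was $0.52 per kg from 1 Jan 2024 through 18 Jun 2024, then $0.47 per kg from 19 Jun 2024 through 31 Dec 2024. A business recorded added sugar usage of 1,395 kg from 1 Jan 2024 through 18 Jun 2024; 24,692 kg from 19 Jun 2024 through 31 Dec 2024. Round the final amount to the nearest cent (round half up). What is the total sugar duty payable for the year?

1 Jan – 18 Jun 2024: 1,395 kg at $0.52/kg → $725.40
19 Jun – 31 Dec 2024: 24,692 kg at $0.47/kg → $11,605.24

$12,330.64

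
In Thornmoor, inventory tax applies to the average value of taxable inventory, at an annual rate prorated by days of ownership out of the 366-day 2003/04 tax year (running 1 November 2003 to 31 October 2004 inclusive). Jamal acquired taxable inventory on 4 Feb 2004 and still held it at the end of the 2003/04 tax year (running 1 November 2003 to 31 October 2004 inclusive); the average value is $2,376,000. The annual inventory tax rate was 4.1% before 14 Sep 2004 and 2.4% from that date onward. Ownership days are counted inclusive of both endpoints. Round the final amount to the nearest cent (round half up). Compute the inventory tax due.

$66,833.11

4 Feb – 13 Sep 2004: 223 days at 4.1% → $2,376,000 × 4.1% × 223/366 = $59,354.5574
14 Sep – 31 Oct 2004: 48 days at 2.4% → $2,376,000 × 2.4% × 48/366 = $7,478.5574
Total = $66,833.1148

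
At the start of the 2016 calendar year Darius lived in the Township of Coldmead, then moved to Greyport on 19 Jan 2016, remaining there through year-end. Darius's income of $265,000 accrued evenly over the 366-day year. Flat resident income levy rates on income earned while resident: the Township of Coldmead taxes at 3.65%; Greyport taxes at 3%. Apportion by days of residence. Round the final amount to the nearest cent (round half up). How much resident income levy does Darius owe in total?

$8,034.71

The Township of Coldmead, 1 Jan – 18 Jan 2016: 18 days → $265,000 × 3.65% × 18/366 = $475.6967
Greyport, 19 Jan – 31 Dec 2016: 348 days → $265,000 × 3% × 348/366 = $7,559.0164
Total = $8,034.7131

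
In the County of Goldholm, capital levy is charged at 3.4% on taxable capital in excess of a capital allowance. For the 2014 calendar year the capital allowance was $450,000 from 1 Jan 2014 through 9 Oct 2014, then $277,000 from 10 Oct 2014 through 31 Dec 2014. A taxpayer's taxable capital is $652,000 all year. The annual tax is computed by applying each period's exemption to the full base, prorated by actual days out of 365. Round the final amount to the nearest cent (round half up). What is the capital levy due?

$8,205.55

1 Jan – 9 Oct 2014: 282 days, exemption $450,000 → ($652,000 − $450,000) × 3.4% × 282/365 = $5,306.2356
10 Oct – 31 Dec 2014: 83 days, exemption $277,000 → ($652,000 − $277,000) × 3.4% × 83/365 = $2,899.3151
Total = $8,205.5507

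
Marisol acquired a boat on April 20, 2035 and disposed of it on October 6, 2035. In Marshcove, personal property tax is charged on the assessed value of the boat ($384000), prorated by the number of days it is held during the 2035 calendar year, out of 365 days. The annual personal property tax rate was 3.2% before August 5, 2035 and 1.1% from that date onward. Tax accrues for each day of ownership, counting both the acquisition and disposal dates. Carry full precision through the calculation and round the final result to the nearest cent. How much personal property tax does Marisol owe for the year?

April 20 – August 4, 2035: 107 days at 3.2% → $384000 × 3.2% × 107/365 = $3602.2356
August 5 – October 6, 2035: 63 days at 1.1% → $384000 × 1.1% × 63/365 = $729.0740
Total = $4331.3096

$4331.31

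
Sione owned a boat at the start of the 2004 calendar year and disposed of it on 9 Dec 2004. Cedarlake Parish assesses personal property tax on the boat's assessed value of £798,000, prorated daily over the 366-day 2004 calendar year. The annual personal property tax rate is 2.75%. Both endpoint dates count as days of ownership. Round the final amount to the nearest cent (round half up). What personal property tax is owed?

£20,625.90

Days held (1 Jan – 9 Dec 2004): 344 out of 366
Tax = £798,000 × 2.75% × 344/366 = £20,625.9016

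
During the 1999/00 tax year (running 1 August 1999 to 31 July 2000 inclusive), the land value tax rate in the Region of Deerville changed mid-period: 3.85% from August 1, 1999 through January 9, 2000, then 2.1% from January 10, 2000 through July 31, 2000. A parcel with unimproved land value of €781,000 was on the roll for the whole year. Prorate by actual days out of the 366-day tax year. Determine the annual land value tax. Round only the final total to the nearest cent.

August 1, 1999 – January 9, 2000: 162 days at 3.85% → €781,000 × 3.85% × 162/366 = €13,309.0082
January 10 – July 31, 2000: 204 days at 2.1% → €781,000 × 2.1% × 204/366 = €9,141.5410
Total = €22,450.5492

€22,450.55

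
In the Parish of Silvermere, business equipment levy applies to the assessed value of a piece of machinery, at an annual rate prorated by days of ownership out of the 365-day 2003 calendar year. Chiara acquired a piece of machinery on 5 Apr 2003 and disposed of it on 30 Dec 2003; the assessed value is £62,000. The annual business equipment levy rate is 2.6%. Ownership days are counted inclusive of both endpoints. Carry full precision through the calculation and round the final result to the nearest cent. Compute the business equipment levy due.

Days held (5 Apr – 30 Dec 2003): 270 out of 365
Tax = £62,000 × 2.6% × 270/365 = £1,192.4384

£1,192.44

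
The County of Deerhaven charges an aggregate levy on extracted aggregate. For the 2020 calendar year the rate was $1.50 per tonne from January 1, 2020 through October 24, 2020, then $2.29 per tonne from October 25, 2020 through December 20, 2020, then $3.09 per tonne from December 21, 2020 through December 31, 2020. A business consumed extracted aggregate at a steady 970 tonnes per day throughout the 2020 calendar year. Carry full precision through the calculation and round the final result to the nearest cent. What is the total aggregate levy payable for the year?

January 1 – October 24, 2020: 298 days × 970 tonnes/day = 289,060 tonnes at $1.50/tonne → $433,590.00
October 25 – December 20, 2020: 57 days × 970 tonnes/day = 55,290 tonnes at $2.29/tonne → $126,614.10
December 21 – December 31, 2020: 11 days × 970 tonnes/day = 10,670 tonnes at $3.09/tonne → $32,970.30

$593,174.40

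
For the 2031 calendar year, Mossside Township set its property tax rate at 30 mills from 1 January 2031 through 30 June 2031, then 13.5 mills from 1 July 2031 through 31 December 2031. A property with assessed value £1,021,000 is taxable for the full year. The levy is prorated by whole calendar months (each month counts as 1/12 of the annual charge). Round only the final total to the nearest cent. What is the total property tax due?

1 January – 30 June 2031: 6 months at 30 mills → £1,021,000 × 3% × 6/12 = £15,315.0000
1 July – 31 December 2031: 6 months at 13.5 mills → £1,021,000 × 1.35% × 6/12 = £6,891.7500
Total = £22,206.7500

£22,206.75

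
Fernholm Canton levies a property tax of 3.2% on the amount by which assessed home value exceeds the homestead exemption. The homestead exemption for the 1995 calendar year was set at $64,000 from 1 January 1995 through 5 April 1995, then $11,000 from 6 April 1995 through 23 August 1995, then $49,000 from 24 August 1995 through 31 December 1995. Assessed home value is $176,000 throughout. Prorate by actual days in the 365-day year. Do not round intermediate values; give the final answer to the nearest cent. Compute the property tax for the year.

$4,405.48

1 January – 5 April 1995: 95 days, exemption $64,000 → ($176,000 − $64,000) × 3.2% × 95/365 = $932.8219
6 April – 23 August 1995: 140 days, exemption $11,000 → ($176,000 − $11,000) × 3.2% × 140/365 = $2,025.2055
24 August – 31 December 1995: 130 days, exemption $49,000 → ($176,000 − $49,000) × 3.2% × 130/365 = $1,447.4521
Total = $4,405.4795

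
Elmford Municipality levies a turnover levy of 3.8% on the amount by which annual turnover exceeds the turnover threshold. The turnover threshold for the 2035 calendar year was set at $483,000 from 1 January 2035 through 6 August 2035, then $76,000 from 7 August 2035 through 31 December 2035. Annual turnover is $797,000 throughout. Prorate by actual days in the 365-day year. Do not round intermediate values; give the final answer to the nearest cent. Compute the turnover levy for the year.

$18,160.77

1 January – 6 August 2035: 218 days, exemption $483,000 → ($797,000 − $483,000) × 3.8% × 218/365 = $7,126.5096
7 August – 31 December 2035: 147 days, exemption $76,000 → ($797,000 − $76,000) × 3.8% × 147/365 = $11,034.2630
Total = $18,160.7726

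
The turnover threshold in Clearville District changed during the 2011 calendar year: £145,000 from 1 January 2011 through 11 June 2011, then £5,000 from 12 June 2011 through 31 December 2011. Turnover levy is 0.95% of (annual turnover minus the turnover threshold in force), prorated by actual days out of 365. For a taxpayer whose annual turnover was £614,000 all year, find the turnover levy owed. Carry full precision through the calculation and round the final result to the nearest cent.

1 January – 11 June 2011: 162 days, exemption £145,000 → (£614,000 − £145,000) × 0.95% × 162/365 = £1,977.5096
12 June – 31 December 2011: 203 days, exemption £5,000 → (£614,000 − £5,000) × 0.95% × 203/365 = £3,217.6890
Total = £5,195.1986

£5,195.20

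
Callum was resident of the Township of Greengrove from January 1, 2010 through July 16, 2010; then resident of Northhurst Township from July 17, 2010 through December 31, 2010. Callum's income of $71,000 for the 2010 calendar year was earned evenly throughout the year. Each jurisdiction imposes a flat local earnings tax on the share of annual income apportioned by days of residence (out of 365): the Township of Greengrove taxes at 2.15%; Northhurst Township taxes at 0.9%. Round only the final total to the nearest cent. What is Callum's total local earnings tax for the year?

$1,118.01

The Township of Greengrove, January 1 – July 16, 2010: 197 days → $71,000 × 2.15% × 197/365 = $823.8918
Northhurst Township, July 17 – December 31, 2010: 168 days → $71,000 × 0.9% × 168/365 = $294.1151
Total = $1,118.0068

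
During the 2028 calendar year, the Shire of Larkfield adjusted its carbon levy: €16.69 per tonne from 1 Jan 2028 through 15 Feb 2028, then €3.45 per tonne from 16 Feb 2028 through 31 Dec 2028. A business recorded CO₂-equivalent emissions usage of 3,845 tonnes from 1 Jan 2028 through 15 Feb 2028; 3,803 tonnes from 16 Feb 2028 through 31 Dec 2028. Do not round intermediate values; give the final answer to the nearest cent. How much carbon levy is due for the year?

1 Jan – 15 Feb 2028: 3,845 tonnes at €16.69/tonne → €64,173.05
16 Feb – 31 Dec 2028: 3,803 tonnes at €3.45/tonne → €13,120.35

€77,293.40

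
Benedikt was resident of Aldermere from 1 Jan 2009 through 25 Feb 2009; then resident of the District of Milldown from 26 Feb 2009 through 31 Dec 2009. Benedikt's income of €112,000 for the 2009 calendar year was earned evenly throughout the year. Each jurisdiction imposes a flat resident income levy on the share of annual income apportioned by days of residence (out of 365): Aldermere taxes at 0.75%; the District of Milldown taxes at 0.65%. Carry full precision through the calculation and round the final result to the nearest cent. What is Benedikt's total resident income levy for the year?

€745.18

Aldermere, 1 Jan – 25 Feb 2009: 56 days → €112,000 × 0.75% × 56/365 = €128.8767
The District of Milldown, 26 Feb – 31 Dec 2009: 309 days → €112,000 × 0.65% × 309/365 = €616.3068
Total = €745.1836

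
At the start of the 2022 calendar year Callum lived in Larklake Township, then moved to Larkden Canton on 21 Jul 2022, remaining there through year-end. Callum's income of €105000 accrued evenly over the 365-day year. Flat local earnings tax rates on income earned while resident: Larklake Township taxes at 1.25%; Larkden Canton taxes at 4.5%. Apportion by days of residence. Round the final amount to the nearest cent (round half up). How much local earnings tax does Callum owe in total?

€2845.79

Larklake Township, 1 Jan – 20 Jul 2022: 201 days → €105000 × 1.25% × 201/365 = €722.7740
Larkden Canton, 21 Jul – 31 Dec 2022: 164 days → €105000 × 4.5% × 164/365 = €2123.0137
Total = €2845.7877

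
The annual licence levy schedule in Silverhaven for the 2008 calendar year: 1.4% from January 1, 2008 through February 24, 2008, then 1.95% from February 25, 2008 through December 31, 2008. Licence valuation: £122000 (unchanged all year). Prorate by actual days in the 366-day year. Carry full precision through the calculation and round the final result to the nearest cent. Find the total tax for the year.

£2278.17

January 1 – February 24, 2008: 55 days at 1.4% → £122000 × 1.4% × 55/366 = £256.6667
February 25 – December 31, 2008: 311 days at 1.95% → £122000 × 1.95% × 311/366 = £2021.5000
Total = £2278.1667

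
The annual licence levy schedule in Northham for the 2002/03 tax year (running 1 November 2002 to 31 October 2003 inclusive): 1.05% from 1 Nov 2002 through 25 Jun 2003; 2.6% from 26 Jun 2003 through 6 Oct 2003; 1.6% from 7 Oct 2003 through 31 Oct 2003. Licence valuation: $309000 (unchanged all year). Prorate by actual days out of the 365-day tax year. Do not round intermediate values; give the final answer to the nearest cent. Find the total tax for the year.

$4712.46

1 Nov 2002 – 25 Jun 2003: 237 days at 1.05% → $309000 × 1.05% × 237/365 = $2106.7027
26 Jun – 6 Oct 2003: 103 days at 2.6% → $309000 × 2.6% × 103/365 = $2267.1288
7 Oct – 31 Oct 2003: 25 days at 1.6% → $309000 × 1.6% × 25/365 = $338.6301
Total = $4712.4616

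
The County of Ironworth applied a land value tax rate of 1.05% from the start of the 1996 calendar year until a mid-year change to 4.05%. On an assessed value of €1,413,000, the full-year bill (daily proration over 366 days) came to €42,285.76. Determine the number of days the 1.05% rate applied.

129 days

Let d = days at the first rate; then 366 − d days at the second rate.
€1,413,000 × [1.05%·d + 4.05%·(366−d)] / 366 = €42,285.76
Solving gives d = 129, so the new rate took effect on 9 May 1996.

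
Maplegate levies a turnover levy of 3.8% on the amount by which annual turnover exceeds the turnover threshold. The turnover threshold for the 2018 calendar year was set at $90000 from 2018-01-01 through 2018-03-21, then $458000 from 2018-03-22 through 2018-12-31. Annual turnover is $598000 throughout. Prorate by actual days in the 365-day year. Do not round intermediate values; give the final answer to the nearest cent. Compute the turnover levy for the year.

2018-01-01 to 2018-03-21: 80 days, exemption $90000 → ($598000 − $90000) × 3.8% × 80/365 = $4231.0137
2018-03-22 to 2018-12-31: 285 days, exemption $458000 → ($598000 − $458000) × 3.8% × 285/365 = $4153.9726
Total = $8384.9863

$8384.99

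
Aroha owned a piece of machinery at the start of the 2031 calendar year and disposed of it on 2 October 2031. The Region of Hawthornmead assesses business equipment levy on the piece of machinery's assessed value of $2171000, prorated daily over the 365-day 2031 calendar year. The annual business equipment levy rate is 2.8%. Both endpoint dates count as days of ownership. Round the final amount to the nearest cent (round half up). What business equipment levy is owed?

$45799.18

Days held (1 January – 2 October 2031): 275 out of 365
Tax = $2171000 × 2.8% × 275/365 = $45799.1781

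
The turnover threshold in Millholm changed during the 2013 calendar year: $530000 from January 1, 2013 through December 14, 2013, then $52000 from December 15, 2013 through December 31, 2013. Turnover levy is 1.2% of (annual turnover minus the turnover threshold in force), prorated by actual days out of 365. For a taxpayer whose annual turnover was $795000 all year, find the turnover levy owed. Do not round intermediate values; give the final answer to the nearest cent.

$3447.16

January 1 – December 14, 2013: 348 days, exemption $530000 → ($795000 − $530000) × 1.2% × 348/365 = $3031.8904
December 15 – December 31, 2013: 17 days, exemption $52000 → ($795000 − $52000) × 1.2% × 17/365 = $415.2658
Total = $3447.1562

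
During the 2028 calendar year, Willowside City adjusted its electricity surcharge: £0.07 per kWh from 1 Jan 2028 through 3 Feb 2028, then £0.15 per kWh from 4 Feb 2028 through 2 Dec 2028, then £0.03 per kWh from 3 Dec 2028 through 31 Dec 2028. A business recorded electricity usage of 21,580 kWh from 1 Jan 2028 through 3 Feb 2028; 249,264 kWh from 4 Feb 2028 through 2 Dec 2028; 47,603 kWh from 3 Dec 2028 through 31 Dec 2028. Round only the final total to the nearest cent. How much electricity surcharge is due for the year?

1 Jan – 3 Feb 2028: 21,580 kWh at £0.07/kWh → £1510.60
4 Feb – 2 Dec 2028: 249,264 kWh at £0.15/kWh → £37389.60
3 Dec – 31 Dec 2028: 47,603 kWh at £0.03/kWh → £1428.09

£40328.29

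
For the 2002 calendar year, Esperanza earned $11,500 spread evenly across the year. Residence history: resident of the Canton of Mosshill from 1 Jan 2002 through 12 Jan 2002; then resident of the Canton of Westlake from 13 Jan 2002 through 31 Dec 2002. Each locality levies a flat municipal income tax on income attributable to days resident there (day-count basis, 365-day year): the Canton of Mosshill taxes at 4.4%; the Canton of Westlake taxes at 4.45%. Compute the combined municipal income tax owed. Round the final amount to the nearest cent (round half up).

The Canton of Mosshill, 1 Jan – 12 Jan 2002: 12 days → $11,500 × 4.4% × 12/365 = $16.6356
The Canton of Westlake, 13 Jan – 31 Dec 2002: 353 days → $11,500 × 4.45% × 353/365 = $494.9253
Total = $511.5610

$511.56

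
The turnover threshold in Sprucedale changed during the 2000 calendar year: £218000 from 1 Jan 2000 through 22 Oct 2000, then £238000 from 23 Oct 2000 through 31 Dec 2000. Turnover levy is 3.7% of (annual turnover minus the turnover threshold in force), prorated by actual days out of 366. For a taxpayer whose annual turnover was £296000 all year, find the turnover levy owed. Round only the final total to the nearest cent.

1 Jan – 22 Oct 2000: 296 days, exemption £218000 → (£296000 − £218000) × 3.7% × 296/366 = £2334.0328
23 Oct – 31 Dec 2000: 70 days, exemption £238000 → (£296000 − £238000) × 3.7% × 70/366 = £410.4372
Total = £2744.4699

£2744.47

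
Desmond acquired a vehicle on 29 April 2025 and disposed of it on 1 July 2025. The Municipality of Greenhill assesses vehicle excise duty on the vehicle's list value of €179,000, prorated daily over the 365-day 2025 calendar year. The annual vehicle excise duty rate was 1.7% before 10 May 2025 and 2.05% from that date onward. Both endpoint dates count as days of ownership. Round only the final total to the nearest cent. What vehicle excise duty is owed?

€624.54

29 April – 9 May 2025: 11 days at 1.7% → €179,000 × 1.7% × 11/365 = €91.7068
10 May – 1 July 2025: 53 days at 2.05% → €179,000 × 2.05% × 53/365 = €532.8315
Total = €624.5384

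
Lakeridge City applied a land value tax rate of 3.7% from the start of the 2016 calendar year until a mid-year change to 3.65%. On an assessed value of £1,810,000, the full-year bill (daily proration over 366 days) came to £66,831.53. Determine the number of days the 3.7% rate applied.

310 days

Let d = days at the first rate; then 366 − d days at the second rate.
£1,810,000 × [3.7%·d + 3.65%·(366−d)] / 366 = £66,831.53
Solving gives d = 310, so the new rate took effect on 6 Nov 2016.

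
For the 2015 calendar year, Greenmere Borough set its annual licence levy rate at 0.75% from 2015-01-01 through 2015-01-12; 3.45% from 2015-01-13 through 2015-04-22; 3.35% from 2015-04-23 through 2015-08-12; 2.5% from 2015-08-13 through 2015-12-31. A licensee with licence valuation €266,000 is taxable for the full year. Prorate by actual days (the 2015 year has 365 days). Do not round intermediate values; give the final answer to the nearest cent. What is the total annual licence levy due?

€7,883.07

2015-01-01 to 2015-01-12: 12 days at 0.75% → €266,000 × 0.75% × 12/365 = €65.5890
2015-01-13 to 2015-04-22: 100 days at 3.45% → €266,000 × 3.45% × 100/365 = €2,514.2466
2015-04-23 to 2015-08-12: 112 days at 3.35% → €266,000 × 3.35% × 112/365 = €2,734.3342
2015-08-13 to 2015-12-31: 141 days at 2.5% → €266,000 × 2.5% × 141/365 = €2,568.9041
Total = €7,883.0740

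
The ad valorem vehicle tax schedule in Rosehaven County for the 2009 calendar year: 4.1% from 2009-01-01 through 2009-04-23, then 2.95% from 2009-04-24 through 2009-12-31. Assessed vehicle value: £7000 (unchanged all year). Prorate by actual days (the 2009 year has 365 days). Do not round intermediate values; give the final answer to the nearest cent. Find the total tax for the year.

2009-01-01 to 2009-04-23: 113 days at 4.1% → £7000 × 4.1% × 113/365 = £88.8521
2009-04-24 to 2009-12-31: 252 days at 2.95% → £7000 × 2.95% × 252/365 = £142.5699
Total = £231.4219

£231.42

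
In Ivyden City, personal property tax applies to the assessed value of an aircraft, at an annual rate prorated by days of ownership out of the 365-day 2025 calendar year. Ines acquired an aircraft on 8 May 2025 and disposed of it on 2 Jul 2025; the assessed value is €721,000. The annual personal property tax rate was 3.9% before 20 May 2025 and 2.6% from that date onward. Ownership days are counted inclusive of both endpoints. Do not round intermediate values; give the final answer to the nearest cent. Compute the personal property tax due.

€3,184.25

8 May – 19 May 2025: 12 days at 3.9% → €721,000 × 3.9% × 12/365 = €924.4603
20 May – 2 Jul 2025: 44 days at 2.6% → €721,000 × 2.6% × 44/365 = €2,259.7918
Total = €3,184.2521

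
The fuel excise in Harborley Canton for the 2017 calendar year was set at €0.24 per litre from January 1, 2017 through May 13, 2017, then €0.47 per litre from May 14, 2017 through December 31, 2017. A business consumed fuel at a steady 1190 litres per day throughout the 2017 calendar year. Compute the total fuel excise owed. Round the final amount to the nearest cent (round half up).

January 1 – May 13, 2017: 133 days × 1190 litres/day = 158,270 litres at €0.24/litre → €37984.80
May 14 – December 31, 2017: 232 days × 1190 litres/day = 276,080 litres at €0.47/litre → €129757.60

€167742.40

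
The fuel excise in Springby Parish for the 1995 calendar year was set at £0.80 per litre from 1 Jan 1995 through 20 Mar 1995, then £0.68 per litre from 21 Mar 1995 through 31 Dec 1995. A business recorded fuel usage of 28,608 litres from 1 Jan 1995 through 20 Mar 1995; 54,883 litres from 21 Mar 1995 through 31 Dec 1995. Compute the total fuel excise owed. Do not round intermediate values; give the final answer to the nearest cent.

1 Jan – 20 Mar 1995: 28,608 litres at £0.80/litre → £22,886.40
21 Mar – 31 Dec 1995: 54,883 litres at £0.68/litre → £37,320.44

£60,206.84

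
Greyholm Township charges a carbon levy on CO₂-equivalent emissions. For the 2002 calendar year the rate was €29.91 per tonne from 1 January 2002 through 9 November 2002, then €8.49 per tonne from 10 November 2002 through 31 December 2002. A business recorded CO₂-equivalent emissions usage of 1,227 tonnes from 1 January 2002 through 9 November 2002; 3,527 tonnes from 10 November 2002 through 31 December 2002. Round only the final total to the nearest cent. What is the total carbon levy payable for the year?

1 January – 9 November 2002: 1,227 tonnes at €29.91/tonne → €36,699.57
10 November – 31 December 2002: 3,527 tonnes at €8.49/tonne → €29,944.23

€66,643.80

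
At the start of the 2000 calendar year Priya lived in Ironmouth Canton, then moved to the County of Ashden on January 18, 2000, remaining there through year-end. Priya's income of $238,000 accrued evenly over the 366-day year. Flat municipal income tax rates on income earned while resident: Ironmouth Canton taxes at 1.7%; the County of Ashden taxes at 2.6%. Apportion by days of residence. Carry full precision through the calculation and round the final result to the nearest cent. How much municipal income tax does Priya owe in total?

$6,088.51

Ironmouth Canton, January 1 – January 17, 2000: 17 days → $238,000 × 1.7% × 17/366 = $187.9290
The County of Ashden, January 18 – December 31, 2000: 349 days → $238,000 × 2.6% × 349/366 = $5,900.5792
Total = $6,088.5082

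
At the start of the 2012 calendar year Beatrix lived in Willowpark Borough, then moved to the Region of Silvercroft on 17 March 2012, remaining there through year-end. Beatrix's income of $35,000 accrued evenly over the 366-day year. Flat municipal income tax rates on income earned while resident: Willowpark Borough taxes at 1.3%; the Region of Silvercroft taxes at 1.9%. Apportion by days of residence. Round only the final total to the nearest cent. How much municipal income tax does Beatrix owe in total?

$621.39

Willowpark Borough, 1 January – 16 March 2012: 76 days → $35,000 × 1.3% × 76/366 = $94.4809
The Region of Silvercroft, 17 March – 31 December 2012: 290 days → $35,000 × 1.9% × 290/366 = $526.9126
Total = $621.3934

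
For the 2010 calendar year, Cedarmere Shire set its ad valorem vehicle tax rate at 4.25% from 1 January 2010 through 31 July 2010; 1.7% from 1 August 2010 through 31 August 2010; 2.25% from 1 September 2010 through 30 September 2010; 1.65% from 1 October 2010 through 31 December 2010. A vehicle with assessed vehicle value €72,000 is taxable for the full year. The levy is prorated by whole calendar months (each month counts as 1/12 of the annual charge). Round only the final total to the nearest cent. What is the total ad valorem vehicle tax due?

€2,319.00

1 January – 31 July 2010: 7 months at 4.25% → €72,000 × 4.25% × 7/12 = €1,785.0000
1 August – 31 August 2010: 1 month at 1.7% → €72,000 × 1.7% × 1/12 = €102.0000
1 September – 30 September 2010: 1 month at 2.25% → €72,000 × 2.25% × 1/12 = €135.0000
1 October – 31 December 2010: 3 months at 1.65% → €72,000 × 1.65% × 3/12 = €297.0000
Total = €2,319.0000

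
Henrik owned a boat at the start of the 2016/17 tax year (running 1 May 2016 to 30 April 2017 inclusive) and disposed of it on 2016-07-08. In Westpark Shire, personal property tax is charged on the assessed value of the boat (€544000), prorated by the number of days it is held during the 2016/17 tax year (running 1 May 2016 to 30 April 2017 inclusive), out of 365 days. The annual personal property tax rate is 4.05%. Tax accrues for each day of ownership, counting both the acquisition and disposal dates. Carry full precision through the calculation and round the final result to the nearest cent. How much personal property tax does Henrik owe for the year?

€4164.95

Days held (2016-05-01 to 2016-07-08): 69 out of 365
Tax = €544000 × 4.05% × 69/365 = €4164.9534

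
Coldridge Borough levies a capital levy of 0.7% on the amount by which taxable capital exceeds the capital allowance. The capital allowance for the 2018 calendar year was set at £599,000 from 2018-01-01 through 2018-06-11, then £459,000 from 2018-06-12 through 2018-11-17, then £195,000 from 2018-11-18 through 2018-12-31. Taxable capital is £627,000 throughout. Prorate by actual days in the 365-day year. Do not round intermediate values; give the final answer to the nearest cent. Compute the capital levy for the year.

£963.81

2018-01-01 to 2018-06-11: 162 days, exemption £599,000 → (£627,000 − £599,000) × 0.7% × 162/365 = £86.9918
2018-06-12 to 2018-11-17: 159 days, exemption £459,000 → (£627,000 − £459,000) × 0.7% × 159/365 = £512.2849
2018-11-18 to 2018-12-31: 44 days, exemption £195,000 → (£627,000 − £195,000) × 0.7% × 44/365 = £364.5370
Total = £963.8137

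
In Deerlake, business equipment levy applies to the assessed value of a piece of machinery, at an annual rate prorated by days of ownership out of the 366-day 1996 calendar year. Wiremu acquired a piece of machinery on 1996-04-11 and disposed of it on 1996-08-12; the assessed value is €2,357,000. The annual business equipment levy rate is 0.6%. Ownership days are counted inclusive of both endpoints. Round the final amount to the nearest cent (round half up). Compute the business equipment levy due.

€4,791.28

Days held (1996-04-11 to 1996-08-12): 124 out of 366
Tax = €2,357,000 × 0.6% × 124/366 = €4,791.2787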